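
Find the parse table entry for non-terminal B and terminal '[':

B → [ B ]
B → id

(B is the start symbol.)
B → [ B ]

To find M[B, '['], we find productions for B where '[' is in the predict set (PREDICT(N → α) = (FIRST(α) \ {ε}) ∪ (FOLLOW(N) if α ⇒* ε)).

B → [ B ]: PREDICT = { '[' }
  '[' is in predict set, so this production goes in M[B, '[']
B → id: PREDICT = { 'id' }

M[B, '['] = B → [ B ]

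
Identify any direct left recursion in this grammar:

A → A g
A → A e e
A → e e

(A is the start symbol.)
Yes, A is left-recursive

Direct left recursion occurs when N → N α for some non-terminal N (the right-hand side begins with the left-hand side itself).

A → A g: LEFT RECURSIVE (starts with A)
A → A e e: LEFT RECURSIVE (starts with A)
A → e e: starts with e

The grammar has direct left recursion on: A.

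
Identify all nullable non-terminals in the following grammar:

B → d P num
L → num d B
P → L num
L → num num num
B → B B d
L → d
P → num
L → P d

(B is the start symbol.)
A non-terminal is nullable if it can derive ε (the empty string): either it has an ε-production, or it has a production whose right-hand side consists entirely of nullable non-terminals.

There are no ε-productions, so no non-terminal can derive ε.
No non-terminals are nullable.

Answer: None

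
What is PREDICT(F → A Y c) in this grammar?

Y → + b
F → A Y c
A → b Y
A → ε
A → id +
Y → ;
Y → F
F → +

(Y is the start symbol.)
{ '+', ';', 'b', 'id' }

PREDICT(F → A Y c) = (FIRST(RHS) \ {ε}) ∪ (FOLLOW(F) if ε ∈ FIRST(RHS), i.e. RHS ⇒* ε)
FIRST(A) = { 'b', 'id', ε }
FIRST(Y) = { '+', ';', 'b', 'id' }
FIRST(A Y c) = { '+', ';', 'b', 'id' }
ε ∉ FIRST(A Y c), so FOLLOW(F) is not added.
PREDICT(F → A Y c) = { '+', ';', 'b', 'id' }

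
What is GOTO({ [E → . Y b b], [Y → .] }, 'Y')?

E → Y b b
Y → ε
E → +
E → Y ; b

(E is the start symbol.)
GOTO(I, 'Y') = CLOSURE({ [A → αX.β] : [A → α.Xβ] ∈ I, X = 'Y' })

Items with dot before 'Y', with the dot advanced:
  [E → . Y b b] → [E → Y . b b]
Closure adds nothing (no advanced item has the dot before a non-terminal).

GOTO = { [E → Y . b b] }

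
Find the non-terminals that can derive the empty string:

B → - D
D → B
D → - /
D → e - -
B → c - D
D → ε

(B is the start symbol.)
{ 'D' }

A non-terminal is nullable if it can derive ε (the empty string): either it has an ε-production, or it has a production whose right-hand side consists entirely of nullable non-terminals.

ε-productions: D → ε
So D is immediately nullable.
No further non-terminal can be added: every production for the remaining non-terminals contains a terminal or a non-nullable non-terminal.
Nullable = { 'D' }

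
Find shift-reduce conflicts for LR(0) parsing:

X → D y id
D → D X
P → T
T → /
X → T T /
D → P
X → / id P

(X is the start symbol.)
Yes — I1: [T → / .] vs [X → / . id P]; I4: [P → T .] vs [T → . /]

A shift-reduce conflict occurs when an LR(0) state has both:
  - a complete (reduce) item [A → α .] (dot at the end), and
  - a shift item [B → β . c γ] (dot before a terminal).

Augment with X' → X and build the canonical LR(0) collection (I0 = CLOSURE({[X' → . X]}), then GOTO on every symbol after a dot until no new states appear). It has 15 states:
  I0: { [D → . D X], [D → . P], [P → . T], [T → . /], [X → . / id P], [X → . D y id], [X → . T T /], [X' → . X] }  — shift
  I1: { [T → / .], [X → / . id P] }  — shift, reduce
  I2: { [D → . D X], [D → . P], [D → D . X], [P → . T], [T → . /], [X → . / id P], [X → . D y id], [X → . T T /], [X → D . y id] }  — shift
  I3: { [D → P .] }  — reduce
  I4: { [P → T .], [T → . /], [X → T . T /] }  — shift, reduce
  I5: { [X' → X .] }  — accept
  I6: { [T → / .] }  — reduce
  I7: { [X → T T . /] }  — shift
  I8: { [X → T T / .] }  — reduce
  I9: { [D → D X .] }  — reduce
  I10: { [X → D y . id] }  — shift
  I11: { [X → D y id .] }  — reduce
  I12: { [P → . T], [T → . /], [X → / id . P] }  — shift
  I13: { [X → / id P .] }  — reduce
  I14: { [P → T .] }  — reduce

I1 contains reduce item [T → / .] and shift item [X → / . id P] — shift-reduce conflict.
I4 contains reduce item [P → T .] and shift item [T → . /] — shift-reduce conflict.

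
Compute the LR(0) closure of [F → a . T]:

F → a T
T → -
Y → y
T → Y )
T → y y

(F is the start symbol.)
{ [F → a . T], [T → . -], [T → . Y )], [T → . y y], [Y → . y] }

Start with: [F → a . T]
  [F → a . T] has the dot before T: add [T → . -], [T → . Y )], [T → . y y]
  [T → . Y )] has the dot before Y: add [Y → . y]
No further items can be added.

CLOSURE = { [F → a . T], [T → . -], [T → . Y )], [T → . y y], [Y → . y] }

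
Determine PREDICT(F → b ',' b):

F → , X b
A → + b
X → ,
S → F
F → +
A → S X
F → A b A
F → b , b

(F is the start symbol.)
PREDICT(F → b ',' b) = (FIRST(RHS) \ {ε}) ∪ (FOLLOW(F) if ε ∈ FIRST(RHS), i.e. RHS ⇒* ε)
FIRST(b ',' b) = { 'b' }
ε ∉ FIRST(b ',' b), so FOLLOW(F) is not added.
PREDICT(F → b ',' b) = { 'b' }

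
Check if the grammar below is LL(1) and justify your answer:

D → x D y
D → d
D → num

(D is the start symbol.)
A grammar is LL(1) if for each non-terminal N with multiple productions, the predict sets of those productions are pairwise disjoint, where PREDICT(N → α) = (FIRST(α) \ {ε}) ∪ (FOLLOW(N) if α ⇒* ε).

For D:
  PREDICT(D → x D y) = { 'x' }
  PREDICT(D → d) = { 'd' }
  PREDICT(D → num) = { 'num' }

All predict sets are disjoint. The grammar IS LL(1).

Answer: Yes, the grammar is LL(1).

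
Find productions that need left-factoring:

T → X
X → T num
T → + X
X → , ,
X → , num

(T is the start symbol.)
Left-factoring is needed when two productions for the same non-terminal
share a common prefix on the right-hand side.

Productions for T:
  T → X
  T → + X
Productions for X:
  X → T num
  X → , ,
  X → , num

Found common prefix ',' in productions for X

Answer: Yes, X has productions with common prefix ','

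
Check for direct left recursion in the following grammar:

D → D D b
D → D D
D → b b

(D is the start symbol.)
Yes, D is left-recursive

D → D D b: LEFT RECURSIVE (starts with D)
D → D D: LEFT RECURSIVE (starts with D)
D → b b: starts with b

The grammar has direct left recursion on: D.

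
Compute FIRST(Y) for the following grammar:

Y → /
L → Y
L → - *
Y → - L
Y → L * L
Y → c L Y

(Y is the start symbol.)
{ '-', '/', 'c' }

FIRST sets of the other non-terminals involved (by the same procedure, iterated to a fixed point):
  FIRST(L) = { '-', '/', 'c' }

From Y → /:
  - '/' is a terminal: add '/' and stop
From Y → - L:
  - '-' is a terminal: add '-' and stop
From Y → L * L:
  - L is a non-terminal: add FIRST(L) \ {ε} = { '-', '/', 'c' }
    L is not nullable, so stop
From Y → c L Y:
  - c is a terminal: add 'c' and stop

Collecting: FIRST(Y) = { '-', '/', 'c' }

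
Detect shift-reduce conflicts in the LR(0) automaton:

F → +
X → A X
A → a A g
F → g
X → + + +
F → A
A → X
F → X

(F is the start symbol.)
Yes — I1: [F → + .] vs [X → + . + +]; I2: [F → A .] vs [A → . a A g]

A shift-reduce conflict occurs when an LR(0) state has both:
  - a complete (reduce) item [A → α .] (dot at the end), and
  - a shift item [B → β . c γ] (dot before a terminal).

Augment with F' → F and build the canonical LR(0) collection (I0 = CLOSURE({[F' → . F]}), then GOTO on every symbol after a dot until no new states appear). It has 15 states:
  I0: { [A → . X], [A → . a A g], [F → . +], [F → . A], [F → . X], [F → . g], [F' → . F], [X → . + + +], [X → . A X] }  — shift
  I1: { [F → + .], [X → + . + +] }  — shift, reduce
  I2: { [A → . X], [A → . a A g], [F → A .], [X → . + + +], [X → . A X], [X → A . X] }  — shift, reduce
  I3: { [F' → F .] }  — accept
  I4: { [A → X .], [F → X .] }  — 2 reduces
  I5: { [A → . X], [A → . a A g], [A → a . A g], [X → . + + +], [X → . A X] }  — shift
  I6: { [F → g .] }  — reduce
  I7: { [X → + . + +] }  — shift
  I8: { [A → . X], [A → . a A g], [A → a A . g], [X → . + + +], [X → . A X], [X → A . X] }  — shift
  I9: { [A → X .] }  — reduce
  I10: { [A → . X], [A → . a A g], [X → . + + +], [X → . A X], [X → A . X] }  — shift
  I11: { [A → X .], [X → A X .] }  — 2 reduces
  I12: { [A → a A g .] }  — reduce
  I13: { [X → + + . +] }  — shift
  I14: { [X → + + + .] }  — reduce

I1 contains reduce item [F → + .] and shift item [X → + . + +] — shift-reduce conflict.
I2 contains reduce item [F → A .] and shift items [A → . a A g], [X → . + + +] — shift-reduce conflict.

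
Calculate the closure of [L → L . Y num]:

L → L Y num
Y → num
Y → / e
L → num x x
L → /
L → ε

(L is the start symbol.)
Start with: [L → L . Y num]
  [L → L . Y num] has the dot before Y: add [Y → . num], [Y → . / e]
No further items can be added.

CLOSURE = { [L → L . Y num], [Y → . / e], [Y → . num] }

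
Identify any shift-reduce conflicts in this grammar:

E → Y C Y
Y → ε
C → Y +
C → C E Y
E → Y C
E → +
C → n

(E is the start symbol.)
Yes — I0: [Y → .] vs [E → . +]; I3: [Y → .] vs [C → . n]; I4: [E → Y C .] vs [E → . +]; I9: [E → Y C Y .] vs [C → . n]

A shift-reduce conflict occurs when an LR(0) state has both:
  - a complete (reduce) item [A → α .] (dot at the end), and
  - a shift item [B → β . c γ] (dot before a terminal).

Augment with E' → E and build the canonical LR(0) collection (I0 = CLOSURE({[E' → . E]}), then GOTO on every symbol after a dot until no new states appear). It has 11 states:
  I0: { [E → . +], [E → . Y C Y], [E → . Y C], [E' → . E], [Y → .] }  — shift, reduce
  I1: { [E → + .] }  — reduce
  I2: { [E' → E .] }  — accept
  I3: { [C → . C E Y], [C → . Y +], [C → . n], [E → Y . C Y], [E → Y . C], [Y → .] }  — shift, reduce
  I4: { [C → C . E Y], [E → . +], [E → . Y C Y], [E → . Y C], [E → Y C . Y], [E → Y C .], [Y → .] }  — shift, 2 reduces
  I5: { [C → Y . +] }  — shift
  I6: { [C → n .] }  — reduce
  I7: { [C → Y + .] }  — reduce
  I8: { [C → C E . Y], [Y → .] }  — reduce
  I9: { [C → . C E Y], [C → . Y +], [C → . n], [E → Y . C Y], [E → Y . C], [E → Y C Y .], [Y → .] }  — shift, 2 reduces
  I10: { [C → C E Y .] }  — reduce

I0 contains reduce item [Y → .] and shift item [E → . +] — shift-reduce conflict.
I3 contains reduce item [Y → .] and shift item [C → . n] — shift-reduce conflict.
I4 contains reduce items [E → Y C .], [Y → .] and shift item [E → . +] — shift-reduce conflict.
I9 contains reduce items [E → Y C Y .], [Y → .] and shift item [C → . n] — shift-reduce conflict.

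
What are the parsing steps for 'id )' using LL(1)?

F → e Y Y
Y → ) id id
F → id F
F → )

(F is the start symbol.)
Stack is shown with the top on the left.

Stack   Input   Action
----------------------
F $     id ) $  output F → id F
id F $  id ) $  match 'id'
F $     ) $     output F → )
) $     ) $     match ')'
$       $       accept

The string is accepted.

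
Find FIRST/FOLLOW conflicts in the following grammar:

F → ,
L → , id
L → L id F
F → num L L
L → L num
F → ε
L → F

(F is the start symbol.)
A FIRST/FOLLOW conflict occurs when a non-terminal N has a nullable alternative N → β (β ⇒* ε) and another alternative N → α with FIRST(α) ∩ FOLLOW(N) ≠ ∅: on such a lookahead the parser cannot decide between expanding α and letting N vanish via β.

Nullable non-terminals: F, L.
FIRST sets used below: FIRST(L) = { ',', 'id', 'num', ε }, FIRST(F) = { ',', 'num', ε }

F: nullable alternative(s) F → ε; FOLLOW(F) = { $, ',', 'id', 'num' }
  F → ,: FIRST \ {ε} = { ',' } — overlaps FOLLOW(F) on { ',' }: CONFLICT
  F → num L L: FIRST \ {ε} = { 'num' } — overlaps FOLLOW(F) on { 'num' }: CONFLICT
  F → ε: FIRST \ {ε} = { } — this is the only nullable alternative, skip

L: nullable alternative(s) L → F; FOLLOW(L) = { $, ',', 'id', 'num' }
  L → , id: FIRST \ {ε} = { ',' } — overlaps FOLLOW(L) on { ',' }: CONFLICT
  L → L id F: FIRST \ {ε} = { ',', 'id', 'num' } — overlaps FOLLOW(L) on { ',', 'id', 'num' }: CONFLICT
  L → L num: FIRST \ {ε} = { ',', 'id', 'num' } — overlaps FOLLOW(L) on { ',', 'id', 'num' }: CONFLICT
  L → F: FIRST \ {ε} = { ',', 'num' } — this is the only nullable alternative, skip

So the grammar has 5 FIRST/FOLLOW conflicts (marked CONFLICT above).

Answer: Yes. F → ',' with FOLLOW(F) on { ',' }; F → num L L with FOLLOW(F) on { 'num' }; L → ',' id with FOLLOW(L) on { ',' }; L → L id F with FOLLOW(L) on { ',', 'id', 'num' }; L → L num with FOLLOW(L) on { ',', 'id', 'num' }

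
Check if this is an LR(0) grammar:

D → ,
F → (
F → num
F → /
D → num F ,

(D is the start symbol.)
Yes, the grammar is LR(0)

A grammar is LR(0) if no state in the canonical LR(0) collection has:
  - both a shift item (dot before a terminal) and a complete item (shift-reduce conflict), or
  - two or more complete items (reduce-reduce conflict; the accept item [D' → D .] counts as a complete item here).

Augment with D' → D and build the canonical LR(0) collection (I0 = CLOSURE({[D' → . D]}), then GOTO on every symbol after a dot until no new states appear). It has 9 states:
  I0: { [D → . ,], [D → . num F ,], [D' → . D] }  — shift
  I1: { [D → , .] }  — reduce
  I2: { [D' → D .] }  — accept
  I3: { [D → num . F ,], [F → . (], [F → . /], [F → . num] }  — shift
  I4: { [F → ( .] }  — reduce
  I5: { [F → / .] }  — reduce
  I6: { [D → num F . ,] }  — shift
  I7: { [F → num .] }  — reduce
  I8: { [D → num F , .] }  — reduce

Every state is either a pure shift/goto state or contains exactly one complete item and nothing to shift — no conflicts. The grammar is LR(0).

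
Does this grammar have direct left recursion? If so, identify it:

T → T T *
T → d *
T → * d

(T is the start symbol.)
Direct left recursion occurs when N → N α for some non-terminal N (the right-hand side begins with the left-hand side itself).

T → T T *: LEFT RECURSIVE (starts with T)
T → d *: starts with d
T → * d: starts with '*'

The grammar has direct left recursion on: T.

Answer: Yes, T is left-recursive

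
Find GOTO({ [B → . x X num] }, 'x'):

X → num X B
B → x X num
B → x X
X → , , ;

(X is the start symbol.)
{ [B → x . X num], [X → . , , ;], [X → . num X B] }

GOTO(I, 'x') = CLOSURE({ [A → αX.β] : [A → α.Xβ] ∈ I, X = 'x' })

Items with dot before 'x', with the dot advanced:
  [B → . x X num] → [B → x . X num]
Closure of the advanced items:
  [B → x . X num] has the dot before X: add [X → . num X B], [X → . , , ;]

GOTO = { [B → x . X num], [X → . , , ;], [X → . num X B] }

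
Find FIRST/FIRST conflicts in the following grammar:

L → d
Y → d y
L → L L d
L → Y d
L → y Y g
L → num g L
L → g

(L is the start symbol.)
Yes. L → d / L → L L d on { 'd' }; L → d / L → Y d on { 'd' }; L → L L d / L → Y d on { 'd' }; L → L L d / L → y Y g on { 'y' }; L → L L d / L → num g L on { 'num' }; L → L L d / L → g on { 'g' }

A FIRST/FIRST conflict occurs when two productions N → α and N → β for the same non-terminal have FIRST(α) ∩ FIRST(β) ≠ ∅ (with ε ∈ FIRST of a nullable right-hand side, so two nullable alternatives also conflict).

FIRST sets of the non-terminals at (or reachable through a nullable prefix from) the front of some alternative:
  FIRST(L) = { 'd', 'g', 'num', 'y' }
  FIRST(Y) = { 'd' }

Productions for L:
  L → d: FIRST = { 'd' }
  L → L L d: FIRST = { 'd', 'g', 'num', 'y' }
  L → Y d: FIRST = { 'd' }
  L → y Y g: FIRST = { 'y' }
  L → num g L: FIRST = { 'num' }
  L → g: FIRST = { 'g' }
Y has only one production, so no FIRST/FIRST conflict is possible there.

Conflict for L: L → d and L → L L d
  Overlap: { 'd' }
Conflict for L: L → d and L → Y d
  Overlap: { 'd' }
Conflict for L: L → L L d and L → Y d
  Overlap: { 'd' }
Conflict for L: L → L L d and L → y Y g
  Overlap: { 'y' }
Conflict for L: L → L L d and L → num g L
  Overlap: { 'num' }
Conflict for L: L → L L d and L → g
  Overlap: { 'g' }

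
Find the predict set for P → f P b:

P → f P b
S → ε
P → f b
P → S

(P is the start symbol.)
PREDICT(P → f P b) = (FIRST(RHS) \ {ε}) ∪ (FOLLOW(P) if ε ∈ FIRST(RHS), i.e. RHS ⇒* ε)
FIRST(f P b) = { 'f' }
ε ∉ FIRST(f P b), so FOLLOW(P) is not added.
PREDICT(P → f P b) = { 'f' }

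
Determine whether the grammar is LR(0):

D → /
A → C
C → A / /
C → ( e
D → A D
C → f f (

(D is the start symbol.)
No. Shift-reduce conflict between [D → / .] and [C → A / . /]

Augment with D' → D and build the canonical LR(0) collection (I0 = CLOSURE({[D' → . D]}), then GOTO on every symbol after a dot until no new states appear). It has 13 states:
  I0: { [A → . C], [C → . ( e], [C → . A / /], [C → . f f (], [D → . /], [D → . A D], [D' → . D] }  — shift
  I1: { [C → ( . e] }  — shift
  I2: { [D → / .] }  — reduce
  I3: { [A → . C], [C → . ( e], [C → . A / /], [C → . f f (], [C → A . / /], [D → . /], [D → . A D], [D → A . D] }  — shift
  I4: { [A → C .] }  — reduce
  I5: { [D' → D .] }  — accept
  I6: { [C → f . f (] }  — shift
  I7: { [C → f f . (] }  — shift
  I8: { [C → f f ( .] }  — reduce
  I9: { [C → A / . /], [D → / .] }  — shift, reduce
  I10: { [D → A D .] }  — reduce
  I11: { [C → A / / .] }  — reduce
  I12: { [C → ( e .] }  — reduce

Conflict in state I9:
  Shift-reduce conflict between [D → / .] and [C → A / . /]
So the grammar is NOT LR(0).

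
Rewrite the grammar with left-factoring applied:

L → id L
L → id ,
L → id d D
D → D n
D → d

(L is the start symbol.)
L → id L'
L' → L
L' → ,
L' → d D
D → D n
D → d

Left-factoring transforms A → αβ₁ | αβ₂ into A → αA' and A' → β₁ | β₂
(α is the longest common prefix among the alternatives). Repeat until
no nonterminal has two alternatives with a common prefix.

Round 1: L has alternatives sharing prefix 'id'. Introduce L': L → id L'
  Add: L' → L
  Add: L' → ,
  Add: L' → d D

No remaining common prefixes — done.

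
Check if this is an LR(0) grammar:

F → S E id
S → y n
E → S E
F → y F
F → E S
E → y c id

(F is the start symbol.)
No. Shift-reduce conflict between [E → S E .] and [F → S E . id]

A grammar is LR(0) if no state in the canonical LR(0) collection has:
  - both a shift item (dot before a terminal) and a complete item (shift-reduce conflict), or
  - two or more complete items (reduce-reduce conflict; the accept item [F' → F .] counts as a complete item here).

Augment with F' → F and build the canonical LR(0) collection (I0 = CLOSURE({[F' → . F]}), then GOTO on every symbol after a dot until no new states appear). It has 16 states:
  I0: { [E → . S E], [E → . y c id], [F → . E S], [F → . S E id], [F → . y F], [F' → . F], [S → . y n] }  — shift
  I1: { [F → E . S], [S → . y n] }  — shift
  I2: { [F' → F .] }  — accept
  I3: { [E → . S E], [E → . y c id], [E → S . E], [F → S . E id], [S → . y n] }  — shift
  I4: { [E → . S E], [E → . y c id], [E → y . c id], [F → . E S], [F → . S E id], [F → . y F], [F → y . F], [S → . y n], [S → y . n] }  — shift
  I5: { [F → y F .] }  — reduce
  I6: { [E → y c . id] }  — shift
  I7: { [S → y n .] }  — reduce
  I8: { [E → y c id .] }  — reduce
  I9: { [E → S E .], [F → S E . id] }  — shift, reduce
  I10: { [E → . S E], [E → . y c id], [E → S . E], [S → . y n] }  — shift
  I11: { [E → y . c id], [S → y . n] }  — shift
  I12: { [E → S E .] }  — reduce
  I13: { [F → S E id .] }  — reduce
  I14: { [F → E S .] }  — reduce
  I15: { [S → y . n] }  — shift

Conflict in state I9:
  Shift-reduce conflict between [E → S E .] and [F → S E . id]
So the grammar is NOT LR(0).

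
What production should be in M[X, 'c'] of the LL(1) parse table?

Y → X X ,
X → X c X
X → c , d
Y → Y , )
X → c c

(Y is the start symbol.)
To find M[X, 'c'], we find productions for X where 'c' is in the predict set (PREDICT(N → α) = (FIRST(α) \ {ε}) ∪ (FOLLOW(N) if α ⇒* ε)).

Relevant sets:
  FIRST(X) = { 'c' }

X → X c X: PREDICT = { 'c' }
  'c' is in predict set, so this production goes in M[X, 'c']
X → c , d: PREDICT = { 'c' }
  'c' is in predict set, so this production goes in M[X, 'c']
X → c c: PREDICT = { 'c' }
  'c' is in predict set, so this production goes in M[X, 'c']

M[X, 'c'] = X → X c X, X → c , d, X → c c  (a multiply-defined cell — the grammar is not LL(1))

Answer: X → X c X, X → c , d, X → c c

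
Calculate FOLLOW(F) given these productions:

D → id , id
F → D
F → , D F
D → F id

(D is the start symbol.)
{ 'id' }

To compute FOLLOW(F), find every occurrence of F on a right-hand side N → α F β: add FIRST(β) \ {ε}, and if β is empty or nullable also add FOLLOW(N). Iterate to a fixed point.

In F → , D F: F is at the end; this adds FOLLOW(F) to itself — nothing new
In D → F id: F is followed by id, add FIRST(id) \ {ε} = { 'id' }

Taking the union: FOLLOW(F) = { 'id' }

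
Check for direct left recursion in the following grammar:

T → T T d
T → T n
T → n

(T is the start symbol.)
T → T T d: LEFT RECURSIVE (starts with T)
T → T n: LEFT RECURSIVE (starts with T)
T → n: starts with n

The grammar has direct left recursion on: T.

Answer: Yes, T is left-recursive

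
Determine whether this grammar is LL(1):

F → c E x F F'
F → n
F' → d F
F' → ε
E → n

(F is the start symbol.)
No. Predict set conflict for F': { 'd' }

A grammar is LL(1) if for each non-terminal N with multiple productions, the predict sets of those productions are pairwise disjoint, where PREDICT(N → α) = (FIRST(α) \ {ε}) ∪ (FOLLOW(N) if α ⇒* ε).

Relevant sets:
  FOLLOW(F') = { $, 'd' }

For F:
  PREDICT(F → c E x F F') = { 'c' }
  PREDICT(F → n) = { 'n' }
For F':
  PREDICT(F' → d F) = { 'd' }
  PREDICT(F' → ε) = { $, 'd' }
E has a single production, so nothing to check there.

Conflict found: Predict set conflict for F': { 'd' }
The grammar is NOT LL(1).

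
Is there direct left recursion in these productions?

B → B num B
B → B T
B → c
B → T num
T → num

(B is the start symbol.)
Yes, B is left-recursive

B → B num B: LEFT RECURSIVE (starts with B)
B → B T: LEFT RECURSIVE (starts with B)
B → c: starts with c
B → T num: starts with T
T → num: starts with num

The grammar has direct left recursion on: B.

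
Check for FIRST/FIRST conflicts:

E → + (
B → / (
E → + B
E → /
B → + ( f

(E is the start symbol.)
A FIRST/FIRST conflict occurs when two productions N → α and N → β for the same non-terminal have FIRST(α) ∩ FIRST(β) ≠ ∅ (with ε ∈ FIRST of a nullable right-hand side, so two nullable alternatives also conflict).

Productions for E:
  E → + (: FIRST = { '+' }
  E → + B: FIRST = { '+' }
  E → /: FIRST = { '/' }
Productions for B:
  B → / (: FIRST = { '/' }
  B → + ( f: FIRST = { '+' }

Conflict for E: E → + ( and E → + B
  Overlap: { '+' }

Answer: Yes. E → '+' '(' / E → '+' B on { '+' }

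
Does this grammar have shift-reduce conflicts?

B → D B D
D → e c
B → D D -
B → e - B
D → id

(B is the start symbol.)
No shift-reduce conflicts

A shift-reduce conflict occurs when an LR(0) state has both:
  - a complete (reduce) item [A → α .] (dot at the end), and
  - a shift item [B → β . c γ] (dot before a terminal).

Augment with B' → B and build the canonical LR(0) collection (I0 = CLOSURE({[B' → . B]}), then GOTO on every symbol after a dot until no new states appear). It has 13 states:
  I0: { [B → . D B D], [B → . D D -], [B → . e - B], [B' → . B], [D → . e c], [D → . id] }  — shift
  I1: { [B' → B .] }  — accept
  I2: { [B → . D B D], [B → . D D -], [B → . e - B], [B → D . B D], [B → D . D -], [D → . e c], [D → . id] }  — shift
  I3: { [B → e . - B], [D → e . c] }  — shift
  I4: { [D → id .] }  — reduce
  I5: { [B → . D B D], [B → . D D -], [B → . e - B], [B → e - . B], [D → . e c], [D → . id] }  — shift
  I6: { [D → e c .] }  — reduce
  I7: { [B → e - B .] }  — reduce
  I8: { [B → D B . D], [D → . e c], [D → . id] }  — shift
  I9: { [B → . D B D], [B → . D D -], [B → . e - B], [B → D . B D], [B → D . D -], [B → D D . -], [D → . e c], [D → . id] }  — shift
  I10: { [B → D D - .] }  — reduce
  I11: { [B → D B D .] }  — reduce
  I12: { [D → e . c] }  — shift

No state contains both a complete item and a shift item.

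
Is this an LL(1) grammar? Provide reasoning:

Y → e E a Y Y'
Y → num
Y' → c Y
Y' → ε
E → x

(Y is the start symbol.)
No. Predict set conflict for Y': { 'c' }

A grammar is LL(1) if for each non-terminal N with multiple productions, the predict sets of those productions are pairwise disjoint, where PREDICT(N → α) = (FIRST(α) \ {ε}) ∪ (FOLLOW(N) if α ⇒* ε).

Relevant sets:
  FOLLOW(Y') = { $, 'c' }

For Y:
  PREDICT(Y → e E a Y Y') = { 'e' }
  PREDICT(Y → num) = { 'num' }
For Y':
  PREDICT(Y' → c Y) = { 'c' }
  PREDICT(Y' → ε) = { $, 'c' }
E has a single production, so nothing to check there.

Conflict found: Predict set conflict for Y': { 'c' }
The grammar is NOT LL(1).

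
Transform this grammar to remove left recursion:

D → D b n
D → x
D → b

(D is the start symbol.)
D is directly left-recursive. The standard transformation for
  A → A α₁ | ... | A α_m | β₁ | ... | β_n
is
  A  → β₁ A' | ... | β_n A'
  A' → α₁ A' | ... | α_m A' | ε

D → x becomes D → x D'
D → b becomes D → b D'
D → D b n becomes D' → b n D'
Add D' → ε

Resulting grammar:
D → x D'
D → b D'
D' → b n D'
D' → ε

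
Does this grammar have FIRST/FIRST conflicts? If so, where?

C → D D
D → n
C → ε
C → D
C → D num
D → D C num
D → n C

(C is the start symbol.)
A FIRST/FIRST conflict occurs when two productions N → α and N → β for the same non-terminal have FIRST(α) ∩ FIRST(β) ≠ ∅ (with ε ∈ FIRST of a nullable right-hand side, so two nullable alternatives also conflict).

FIRST sets of the non-terminals at (or reachable through a nullable prefix from) the front of some alternative:
  FIRST(D) = { 'n' }

Productions for C:
  C → D D: FIRST = { 'n' }
  C → ε: FIRST = { ε }
  C → D: FIRST = { 'n' }
  C → D num: FIRST = { 'n' }
Productions for D:
  D → n: FIRST = { 'n' }
  D → D C num: FIRST = { 'n' }
  D → n C: FIRST = { 'n' }

Conflict for C: C → D D and C → D
  Overlap: { 'n' }
Conflict for C: C → D D and C → D num
  Overlap: { 'n' }
Conflict for C: C → D and C → D num
  Overlap: { 'n' }
Conflict for D: D → n and D → D C num
  Overlap: { 'n' }
Conflict for D: D → n and D → n C
  Overlap: { 'n' }
Conflict for D: D → D C num and D → n C
  Overlap: { 'n' }

Answer: Yes. C → D D / C → D on { 'n' }; C → D D / C → D num on { 'n' }; C → D / C → D num on { 'n' }; D → n / D → D C num on { 'n' }; D → n / D → n C on { 'n' }; D → D C num / D → n C on { 'n' }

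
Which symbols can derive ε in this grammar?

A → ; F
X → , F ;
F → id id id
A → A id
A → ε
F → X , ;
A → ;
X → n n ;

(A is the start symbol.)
{ 'A' }

ε-productions: A → ε
So A is immediately nullable.
No further non-terminal can be added: every production for the remaining non-terminals contains a terminal or a non-nullable non-terminal.
Nullable = { 'A' }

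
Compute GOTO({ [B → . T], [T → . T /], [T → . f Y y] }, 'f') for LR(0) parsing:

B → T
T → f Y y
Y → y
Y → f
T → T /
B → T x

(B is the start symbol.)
GOTO(I, 'f') = CLOSURE({ [A → αX.β] : [A → α.Xβ] ∈ I, X = 'f' })

Items with dot before 'f', with the dot advanced:
  [T → . f Y y] → [T → f . Y y]
Closure of the advanced items:
  [T → f . Y y] has the dot before Y: add [Y → . y], [Y → . f]

GOTO = { [T → f . Y y], [Y → . f], [Y → . y] }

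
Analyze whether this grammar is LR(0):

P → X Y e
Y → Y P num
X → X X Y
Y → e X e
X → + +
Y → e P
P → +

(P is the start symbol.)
Augment with P' → P and build the canonical LR(0) collection (I0 = CLOSURE({[P' → . P]}), then GOTO on every symbol after a dot until no new states appear). It has 16 states:
  I0: { [P → . +], [P → . X Y e], [P' → . P], [X → . + +], [X → . X X Y] }  — shift
  I1: { [P → + .], [X → + . +] }  — shift, reduce
  I2: { [P' → P .] }  — accept
  I3: { [P → X . Y e], [X → . + +], [X → . X X Y], [X → X . X Y], [Y → . Y P num], [Y → . e P], [Y → . e X e] }  — shift
  I4: { [X → + . +] }  — shift
  I5: { [X → . + +], [X → . X X Y], [X → X . X Y], [X → X X . Y], [Y → . Y P num], [Y → . e P], [Y → . e X e] }  — shift
  I6: { [P → . +], [P → . X Y e], [P → X Y . e], [X → . + +], [X → . X X Y], [Y → Y . P num] }  — shift
  I7: { [P → . +], [P → . X Y e], [X → . + +], [X → . X X Y], [Y → e . P], [Y → e . X e] }  — shift
  I8: { [Y → e P .] }  — reduce
  I9: { [P → X . Y e], [X → . + +], [X → . X X Y], [X → X . X Y], [Y → . Y P num], [Y → . e P], [Y → . e X e], [Y → e X . e] }  — shift
  I10: { [P → . +], [P → . X Y e], [X → . + +], [X → . X X Y], [Y → e . P], [Y → e . X e], [Y → e X e .] }  — shift, reduce
  I11: { [Y → Y P . num] }  — shift
  I12: { [P → X Y e .] }  — reduce
  I13: { [Y → Y P num .] }  — reduce
  I14: { [P → . +], [P → . X Y e], [X → . + +], [X → . X X Y], [X → X X Y .], [Y → Y . P num] }  — shift, reduce
  I15: { [X → + + .] }  — reduce

Conflict in state I1:
  Shift-reduce conflict between [P → + .] and [X → + . +]
So the grammar is NOT LR(0).

Answer: No. Shift-reduce conflict between [P → + .] and [X → + . +]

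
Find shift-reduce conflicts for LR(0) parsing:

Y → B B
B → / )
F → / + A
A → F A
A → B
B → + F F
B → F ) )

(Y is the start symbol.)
Augment with Y' → Y and build the canonical LR(0) collection (I0 = CLOSURE({[Y' → . Y]}), then GOTO on every symbol after a dot until no new states appear). It has 18 states:
  I0: { [B → . + F F], [B → . / )], [B → . F ) )], [F → . / + A], [Y → . B B], [Y' → . Y] }  — shift
  I1: { [B → + . F F], [F → . / + A] }  — shift
  I2: { [B → / . )], [F → / . + A] }  — shift
  I3: { [B → . + F F], [B → . / )], [B → . F ) )], [F → . / + A], [Y → B . B] }  — shift
  I4: { [B → F . ) )] }  — shift
  I5: { [Y' → Y .] }  — accept
  I6: { [B → F ) . )] }  — shift
  I7: { [B → F ) ) .] }  — reduce
  I8: { [Y → B B .] }  — reduce
  I9: { [B → / ) .] }  — reduce
  I10: { [A → . B], [A → . F A], [B → . + F F], [B → . / )], [B → . F ) )], [F → . / + A], [F → / + . A] }  — shift
  I11: { [F → / + A .] }  — reduce
  I12: { [A → B .] }  — reduce
  I13: { [A → . B], [A → . F A], [A → F . A], [B → . + F F], [B → . / )], [B → . F ) )], [B → F . ) )], [F → . / + A] }  — shift
  I14: { [A → F A .] }  — reduce
  I15: { [F → / . + A] }  — shift
  I16: { [B → + F . F], [F → . / + A] }  — shift
  I17: { [B → + F F .] }  — reduce

No state contains both a complete item and a shift item.

Answer: No shift-reduce conflicts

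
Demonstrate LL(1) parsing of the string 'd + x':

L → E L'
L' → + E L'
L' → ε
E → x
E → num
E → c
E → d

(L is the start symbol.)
LL(1) parsing maintains a stack (initially the start symbol over $) and the input. At each step: if the stack top is a terminal, match it against the current input token; if it is a non-terminal N, replace it with the RHS of M[N, lookahead] (the unique production whose predict set contains the lookahead).

Stack is shown with the top on the left.

Stack     Input    Action
-------------------------
L $       d + x $  output L → E L'
E L' $    d + x $  output E → d
d L' $    d + x $  match 'd'
L' $      + x $    output L' → + E L'
+ E L' $  + x $    match '+'
E L' $    x $      output E → x
x L' $    x $      match 'x'
L' $      $        output L' → ε
$         $        accept

The string is accepted.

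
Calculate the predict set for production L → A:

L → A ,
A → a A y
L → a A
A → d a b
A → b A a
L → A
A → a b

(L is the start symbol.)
{ 'a', 'b', 'd' }

PREDICT(L → A) = (FIRST(RHS) \ {ε}) ∪ (FOLLOW(L) if ε ∈ FIRST(RHS), i.e. RHS ⇒* ε)
FIRST(A) = { 'a', 'b', 'd' }
FIRST(A) = { 'a', 'b', 'd' }
ε ∉ FIRST(A), so FOLLOW(L) is not added.
PREDICT(L → A) = { 'a', 'b', 'd' }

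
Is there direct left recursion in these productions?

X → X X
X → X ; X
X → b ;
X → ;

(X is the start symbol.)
Yes, X is left-recursive

Direct left recursion occurs when N → N α for some non-terminal N (the right-hand side begins with the left-hand side itself).

X → X X: LEFT RECURSIVE (starts with X)
X → X ; X: LEFT RECURSIVE (starts with X)
X → b ;: starts with b
X → ;: starts with ';'

The grammar has direct left recursion on: X.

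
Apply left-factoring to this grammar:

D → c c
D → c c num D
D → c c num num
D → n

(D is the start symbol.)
D → c c D'
D' → ε
D' → num D''
D'' → D
D'' → num
D → n

Left-factoring transforms A → αβ₁ | αβ₂ into A → αA' and A' → β₁ | β₂
(α is the longest common prefix among the alternatives). Repeat until
no nonterminal has two alternatives with a common prefix.

Round 1: D has alternatives sharing prefix 'c c'. Introduce D': D → c c D'
  Add: D' → ε
  Add: D' → num D
  Add: D' → num num

Round 2: D' has alternatives sharing prefix 'num'. Introduce D'': D' → num D''
  Add: D'' → D
  Add: D'' → num

No remaining common prefixes — done.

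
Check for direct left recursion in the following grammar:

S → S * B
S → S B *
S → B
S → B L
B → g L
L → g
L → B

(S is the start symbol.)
Yes, S is left-recursive

S → S * B: LEFT RECURSIVE (starts with S)
S → S B *: LEFT RECURSIVE (starts with S)
S → B: starts with B
S → B L: starts with B
B → g L: starts with g
L → g: starts with g
L → B: starts with B

The grammar has direct left recursion on: S.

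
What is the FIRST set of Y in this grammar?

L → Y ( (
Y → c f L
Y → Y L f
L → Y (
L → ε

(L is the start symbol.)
To compute FIRST(Y), examine every production with Y on the left-hand side, reading each right-hand side left to right until a non-nullable symbol is reached.

From Y → c f L:
  - c is a terminal: add 'c' and stop
From Y → Y L f:
  - Y is the symbol being defined: contributes nothing new
    Y is not nullable, so stop

Collecting: FIRST(Y) = { 'c' }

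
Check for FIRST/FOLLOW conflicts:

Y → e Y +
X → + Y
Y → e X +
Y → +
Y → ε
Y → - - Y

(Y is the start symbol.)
Yes. Y → '+' with FOLLOW(Y) on { '+' }

A FIRST/FOLLOW conflict occurs when a non-terminal N has a nullable alternative N → β (β ⇒* ε) and another alternative N → α with FIRST(α) ∩ FOLLOW(N) ≠ ∅: on such a lookahead the parser cannot decide between expanding α and letting N vanish via β.

Nullable non-terminals: Y.

Y: nullable alternative(s) Y → ε; FOLLOW(Y) = { $, '+' }
  Y → e Y +: FIRST \ {ε} = { 'e' } — disjoint from FOLLOW(Y)
  Y → e X +: FIRST \ {ε} = { 'e' } — disjoint from FOLLOW(Y)
  Y → +: FIRST \ {ε} = { '+' } — overlaps FOLLOW(Y) on { '+' }: CONFLICT
  Y → ε: FIRST \ {ε} = { } — this is the only nullable alternative, skip
  Y → - - Y: FIRST \ {ε} = { '-' } — disjoint from FOLLOW(Y)

X has no nullable alternative, so no FIRST/FOLLOW check is needed there.

So the grammar has 1 FIRST/FOLLOW conflict (marked CONFLICT above).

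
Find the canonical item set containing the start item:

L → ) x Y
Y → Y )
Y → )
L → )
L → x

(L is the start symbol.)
{ [L → . ) x Y], [L → . )], [L → . x], [L' → . L] }

First, augment the grammar with L' → L
I₀ = CLOSURE({ [L' → . L] }):
  [L' → . L] has the dot before L: add [L → . ) x Y], [L → . )], [L → . x]
No further items can be added.

I₀ = { [L → . ) x Y], [L → . )], [L → . x], [L' → . L] }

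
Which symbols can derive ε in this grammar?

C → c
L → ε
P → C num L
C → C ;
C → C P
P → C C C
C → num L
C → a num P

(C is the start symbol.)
{ 'L' }

A non-terminal is nullable if it can derive ε (the empty string): either it has an ε-production, or it has a production whose right-hand side consists entirely of nullable non-terminals.

ε-productions: L → ε
So L is immediately nullable.
No further non-terminal can be added: every production for the remaining non-terminals contains a terminal or a non-nullable non-terminal.
Nullable = { 'L' }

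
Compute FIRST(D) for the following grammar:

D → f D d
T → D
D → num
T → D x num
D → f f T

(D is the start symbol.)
To compute FIRST(D), examine every production with D on the left-hand side, reading each right-hand side left to right until a non-nullable symbol is reached.

From D → f D d:
  - f is a terminal: add 'f' and stop
From D → num:
  - num is a terminal: add 'num' and stop
From D → f f T:
  - f is a terminal: add 'f' and stop

Collecting: FIRST(D) = { 'f', 'num' }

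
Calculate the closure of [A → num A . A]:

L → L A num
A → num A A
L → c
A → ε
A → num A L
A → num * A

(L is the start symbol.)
Start with: [A → num A . A]
  [A → num A . A] has the dot before A: add [A → . num A A], [A → .], [A → . num A L], [A → . num * A]
No further items can be added.

CLOSURE = { [A → . num * A], [A → . num A A], [A → . num A L], [A → .], [A → num A . A] }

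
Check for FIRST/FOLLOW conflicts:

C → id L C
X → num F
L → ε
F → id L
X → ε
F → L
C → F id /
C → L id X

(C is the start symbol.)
A FIRST/FOLLOW conflict occurs when a non-terminal N has a nullable alternative N → β (β ⇒* ε) and another alternative N → α with FIRST(α) ∩ FOLLOW(N) ≠ ∅: on such a lookahead the parser cannot decide between expanding α and letting N vanish via β.

Nullable non-terminals: F, L, X.
FIRST sets used below: FIRST(L) = { ε }

F: nullable alternative(s) F → L; FOLLOW(F) = { $, 'id' }
  F → id L: FIRST \ {ε} = { 'id' } — overlaps FOLLOW(F) on { 'id' }: CONFLICT
  F → L: FIRST \ {ε} = { } — this is the only nullable alternative, skip
L has a nullable alternative but only one production, so nothing to check.

X: nullable alternative(s) X → ε; FOLLOW(X) = { $ }
  X → num F: FIRST \ {ε} = { 'num' } — disjoint from FOLLOW(X)
  X → ε: FIRST \ {ε} = { } — this is the only nullable alternative, skip

C has no nullable alternative, so no FIRST/FOLLOW check is needed there.

So the grammar has 1 FIRST/FOLLOW conflict (marked CONFLICT above).

Answer: Yes. F → id L with FOLLOW(F) on { 'id' }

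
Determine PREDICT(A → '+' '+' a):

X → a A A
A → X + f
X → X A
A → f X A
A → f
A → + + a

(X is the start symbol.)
{ '+' }

PREDICT(A → '+' '+' a) = (FIRST(RHS) \ {ε}) ∪ (FOLLOW(A) if ε ∈ FIRST(RHS), i.e. RHS ⇒* ε)
FIRST('+' '+' a) = { '+' }
ε ∉ FIRST('+' '+' a), so FOLLOW(A) is not added.
PREDICT(A → '+' '+' a) = { '+' }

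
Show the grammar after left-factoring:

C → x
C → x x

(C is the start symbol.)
C → x C'
C' → ε
C' → x

Left-factoring transforms A → αβ₁ | αβ₂ into A → αA' and A' → β₁ | β₂
(α is the longest common prefix among the alternatives). Repeat until
no nonterminal has two alternatives with a common prefix.

Round 1: C has alternatives sharing prefix 'x'. Introduce C': C → x C'
  Add: C' → ε
  Add: C' → x

No remaining common prefixes — done.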